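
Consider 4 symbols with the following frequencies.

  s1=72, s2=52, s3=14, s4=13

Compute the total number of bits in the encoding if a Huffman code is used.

257

Greedily combine the two least-frequent nodes:
combine s4(13), s3(14) → 27
combine 27, s2(52) → 79
combine s1(72), 79 → 151
Each symbol's bit-cost is frequency × depth; summing gives 257 bits (equivalently 27 + 79 + 151).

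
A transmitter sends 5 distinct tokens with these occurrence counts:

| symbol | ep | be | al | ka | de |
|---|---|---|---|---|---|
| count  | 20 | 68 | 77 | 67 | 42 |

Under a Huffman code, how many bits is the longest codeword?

Merge the two lowest-weight nodes at each step:
ep(20) + de(42) → 62
62 + ka(67) → 129
be(68) + al(77) → 145
129 + 145 → 274
Maximum depth reached is 3.

3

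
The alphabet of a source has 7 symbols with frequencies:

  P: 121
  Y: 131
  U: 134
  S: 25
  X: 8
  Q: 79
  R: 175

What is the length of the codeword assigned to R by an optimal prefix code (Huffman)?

2

Huffman merges, smallest pair first:
merge X(8) and S(25): 33
merge 33 and Q(79): 112
merge 112 and P(121): 233
merge Y(131) and U(134): 265
merge R(175) and 233: 408
merge 265 and 408: 673
R's leaf is at depth 2, giving a 2-bit codeword.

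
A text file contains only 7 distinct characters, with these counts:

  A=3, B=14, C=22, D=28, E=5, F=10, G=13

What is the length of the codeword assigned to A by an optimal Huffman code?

4

Repeatedly merge the two smallest:
merge A(3) and E(5): 8
merge 8 and F(10): 18
merge G(13) and B(14): 27
merge 18 and C(22): 40
merge 27 and D(28): 55
merge 40 and 55: 95
The subtree containing A is merged 4 times, so code length = 4.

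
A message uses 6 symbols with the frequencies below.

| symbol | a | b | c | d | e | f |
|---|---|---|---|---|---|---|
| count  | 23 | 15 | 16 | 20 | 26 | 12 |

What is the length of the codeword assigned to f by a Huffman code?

Repeatedly merge the two smallest:
f(12) + b(15) → 27
c(16) + d(20) → 36
a(23) + e(26) → 49
27 + 36 → 63
49 + 63 → 112
f sits 3 levels below the root, so its codeword is 3 bits.

3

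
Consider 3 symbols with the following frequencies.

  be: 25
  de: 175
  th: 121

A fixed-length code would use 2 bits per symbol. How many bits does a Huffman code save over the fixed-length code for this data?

175

Fixed-length: 2 bits × 321 symbols = 642 bits.
Huffman merges:
be(25) + th(121) → 146
146 + de(175) → 321
Huffman total = 146 + 321 = 467 bits.
Saving = 642 − 467 = 175 bits.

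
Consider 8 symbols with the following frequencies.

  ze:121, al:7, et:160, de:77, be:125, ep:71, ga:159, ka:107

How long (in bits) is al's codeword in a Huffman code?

5

Build the tree from the bottom:
combine al(7), ep(71) → 78
combine de(77), 78 → 155
combine ka(107), ze(121) → 228
combine be(125), 155 → 280
combine ga(159), et(160) → 319
combine 228, 280 → 508
combine 319, 508 → 827
The subtree containing al is merged 5 times, so code length = 5.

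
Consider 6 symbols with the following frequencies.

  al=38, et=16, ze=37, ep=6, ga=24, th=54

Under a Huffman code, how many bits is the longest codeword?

Merge the two lowest-weight nodes at each step:
combine ep(6), et(16) → 22
combine 22, ga(24) → 46
combine ze(37), al(38) → 75
combine 46, th(54) → 100
combine 75, 100 → 175
The first pair merged (ep, et) ends up deepest, at depth 4.

4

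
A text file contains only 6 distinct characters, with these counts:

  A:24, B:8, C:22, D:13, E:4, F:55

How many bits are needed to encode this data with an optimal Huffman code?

Build the Huffman tree bottom-up:
E(4) + B(8) → 12
12 + D(13) → 25
C(22) + A(24) → 46
25 + 46 → 71
F(55) + 71 → 126
Total encoded bits = sum of merged weights = 12 + 25 + 46 + 71 + 126 = 280.

280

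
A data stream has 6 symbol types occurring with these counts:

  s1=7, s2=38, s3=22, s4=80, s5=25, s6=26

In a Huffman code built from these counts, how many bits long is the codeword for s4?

1

Build the tree from the bottom:
combine s1(7), s3(22) → 29
combine s5(25), s6(26) → 51
combine 29, s2(38) → 67
combine 51, 67 → 118
combine s4(80), 118 → 198
s4 is merged only at the final step, so code length = 1.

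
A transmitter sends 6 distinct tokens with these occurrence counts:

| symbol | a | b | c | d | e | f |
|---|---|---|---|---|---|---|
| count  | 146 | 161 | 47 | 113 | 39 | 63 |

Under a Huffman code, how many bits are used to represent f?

Repeatedly merge the two smallest:
e(39) + c(47) → 86
f(63) + 86 → 149
d(113) + a(146) → 259
149 + b(161) → 310
259 + 310 → 569
f's leaf is at depth 3, giving a 3-bit codeword.

3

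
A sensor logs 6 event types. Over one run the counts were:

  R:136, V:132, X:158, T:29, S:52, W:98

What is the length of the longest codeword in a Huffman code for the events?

4

Merge the two lowest-weight nodes at each step:
T(29) + S(52) → 81
81 + W(98) → 179
V(132) + R(136) → 268
X(158) + 179 → 337
268 + 337 → 605
Maximum depth reached is 4.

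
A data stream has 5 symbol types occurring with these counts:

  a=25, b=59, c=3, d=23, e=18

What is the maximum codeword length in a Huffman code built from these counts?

4

Merge the two lowest-weight nodes at each step:
merge c(3) and e(18): 21
merge 21 and d(23): 44
merge a(25) and 44: 69
merge b(59) and 69: 128
The rarest symbols sit at the bottom; the longest codeword is 4 bits.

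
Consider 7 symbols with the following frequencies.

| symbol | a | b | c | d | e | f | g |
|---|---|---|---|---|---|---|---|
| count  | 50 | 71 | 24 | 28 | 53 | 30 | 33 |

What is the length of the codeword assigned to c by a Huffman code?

4

Repeatedly merge the two smallest:
c(24) + d(28) → 52
f(30) + g(33) → 63
a(50) + 52 → 102
e(53) + 63 → 116
b(71) + 102 → 173
116 + 173 → 289
c's leaf is at depth 4, giving a 4-bit codeword.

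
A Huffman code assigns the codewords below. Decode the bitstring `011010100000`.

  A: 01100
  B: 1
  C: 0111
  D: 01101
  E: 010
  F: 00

DEFF

Read left to right; each codeword is recognised as soon as it completes (prefix code):
  01101→D | 010→E | 00→F | 00→F
Decoded message: DEFF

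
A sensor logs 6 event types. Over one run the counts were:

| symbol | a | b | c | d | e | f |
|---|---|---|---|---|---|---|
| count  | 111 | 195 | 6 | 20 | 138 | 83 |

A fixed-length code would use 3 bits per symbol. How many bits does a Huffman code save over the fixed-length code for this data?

Fixed-length: 3 bits × 553 symbols = 1659 bits.
Huffman merges:
c(6) + d(20) → 26
26 + f(83) → 109
109 + a(111) → 220
e(138) + b(195) → 333
220 + 333 → 553
Huffman total = 26 + 109 + 220 + 333 + 553 = 1241 bits.
Saving = 1659 − 1241 = 418 bits.

418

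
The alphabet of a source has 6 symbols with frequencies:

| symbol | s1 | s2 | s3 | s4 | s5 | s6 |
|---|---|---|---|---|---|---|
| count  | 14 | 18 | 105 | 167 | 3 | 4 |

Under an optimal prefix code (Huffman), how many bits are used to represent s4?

Build the tree from the bottom:
merge s5(3) and s6(4): 7
merge 7 and s1(14): 21
merge s2(18) and 21: 39
merge 39 and s3(105): 144
merge 144 and s4(167): 311
s4 is merged only at the final step, so code length = 1.

1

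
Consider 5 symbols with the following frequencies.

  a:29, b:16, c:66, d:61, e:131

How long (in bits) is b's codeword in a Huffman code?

Build the tree from the bottom:
combine b(16), a(29) → 45
combine 45, d(61) → 106
combine c(66), 106 → 172
combine e(131), 172 → 303
b's leaf is at depth 4, giving a 4-bit codeword.

4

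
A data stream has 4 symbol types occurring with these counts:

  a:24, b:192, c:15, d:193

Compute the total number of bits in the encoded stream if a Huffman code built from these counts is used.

Greedily combine the two least-frequent nodes:
combine c(15), a(24) → 39
combine 39, b(192) → 231
combine d(193), 231 → 424
The encoded length is the sum of every internal node's weight: 39 + 231 + 424 = 694 bits.

694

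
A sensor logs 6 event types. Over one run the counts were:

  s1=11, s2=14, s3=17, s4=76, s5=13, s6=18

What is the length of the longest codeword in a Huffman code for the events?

Merge the two lowest-weight nodes at each step:
s1(11) + s5(13) → 24
s2(14) + s3(17) → 31
s6(18) + 24 → 42
31 + 42 → 73
73 + s4(76) → 149
The rarest symbols sit at the bottom; the longest codeword is 4 bits.

4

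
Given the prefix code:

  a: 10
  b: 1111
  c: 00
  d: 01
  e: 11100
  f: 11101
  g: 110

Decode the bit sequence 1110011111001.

ebad

Read left to right; each codeword is recognised as soon as it completes (prefix code):
  11100→e | 1111→b | 10→a | 01→d
Decoded message: ebad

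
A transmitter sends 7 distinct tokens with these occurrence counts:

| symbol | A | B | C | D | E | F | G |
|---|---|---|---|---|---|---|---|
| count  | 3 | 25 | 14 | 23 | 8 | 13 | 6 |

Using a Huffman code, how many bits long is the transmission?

Greedily combine the two least-frequent nodes:
A(3) + G(6) → 9
E(8) + 9 → 17
F(13) + C(14) → 27
17 + D(23) → 40
B(25) + 27 → 52
40 + 52 → 92
The encoded length is the sum of every internal node's weight: 9 + 17 + 27 + 40 + 52 + 92 = 237 bits.

237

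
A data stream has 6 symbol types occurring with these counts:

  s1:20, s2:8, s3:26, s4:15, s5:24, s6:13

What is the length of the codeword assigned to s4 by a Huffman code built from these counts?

Huffman merges, smallest pair first:
s2(8) + s6(13) → 21
s4(15) + s1(20) → 35
21 + s5(24) → 45
s3(26) + 35 → 61
45 + 61 → 106
s4's leaf is at depth 3, giving a 3-bit codeword.

3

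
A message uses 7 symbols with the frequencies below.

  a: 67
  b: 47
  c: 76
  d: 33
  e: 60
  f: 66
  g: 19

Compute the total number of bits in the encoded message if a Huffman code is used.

Merge the two smallest weights repeatedly:
g(19) + d(33) → 52
b(47) + 52 → 99
e(60) + f(66) → 126
a(67) + c(76) → 143
99 + 126 → 225
143 + 225 → 368
Total encoded bits = sum of merged weights = 52 + 99 + 126 + 143 + 225 + 368 = 1013.

1013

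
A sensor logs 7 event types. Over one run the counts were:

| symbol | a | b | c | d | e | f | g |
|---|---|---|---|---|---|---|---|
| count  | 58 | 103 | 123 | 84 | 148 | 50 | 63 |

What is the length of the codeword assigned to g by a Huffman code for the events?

3

Huffman merges, smallest pair first:
f(50) + a(58) → 108
g(63) + d(84) → 147
b(103) + 108 → 211
c(123) + 147 → 270
e(148) + 211 → 359
270 + 359 → 629
g's leaf is at depth 3, giving a 3-bit codeword.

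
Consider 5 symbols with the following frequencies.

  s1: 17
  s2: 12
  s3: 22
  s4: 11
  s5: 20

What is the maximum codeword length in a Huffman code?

Merge the two lowest-weight nodes at each step:
merge s4(11) and s2(12): 23
merge s1(17) and s5(20): 37
merge s3(22) and 23: 45
merge 37 and 45: 82
The rarest symbols sit at the bottom; the longest codeword is 3 bits.

3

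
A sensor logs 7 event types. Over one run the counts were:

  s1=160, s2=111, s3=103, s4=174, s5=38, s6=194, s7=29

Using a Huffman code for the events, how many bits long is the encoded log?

2126

Build the Huffman tree bottom-up:
merge s7(29) and s5(38): 67
merge 67 and s3(103): 170
merge s2(111) and s1(160): 271
merge 170 and s4(174): 344
merge s6(194) and 271: 465
merge 344 and 465: 809
Each symbol's bit-cost is frequency × depth; summing gives 2126 bits (equivalently 67 + 170 + 271 + 344 + 465 + 809).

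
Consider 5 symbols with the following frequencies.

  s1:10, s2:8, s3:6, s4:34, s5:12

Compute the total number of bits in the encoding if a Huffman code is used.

142

Merge the two smallest weights repeatedly:
combine s3(6), s2(8) → 14
combine s1(10), s5(12) → 22
combine 14, 22 → 36
combine s4(34), 36 → 70
Total encoded bits = sum of merged weights = 14 + 22 + 36 + 70 = 142.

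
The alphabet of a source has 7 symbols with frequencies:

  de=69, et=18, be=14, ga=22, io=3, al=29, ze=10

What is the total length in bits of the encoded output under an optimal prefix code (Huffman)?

Merge the two smallest weights repeatedly:
combine io(3), ze(10) → 13
combine 13, be(14) → 27
combine et(18), ga(22) → 40
combine 27, al(29) → 56
combine 40, 56 → 96
combine de(69), 96 → 165
Total encoded bits = sum of merged weights = 13 + 27 + 40 + 56 + 96 + 165 = 397.

397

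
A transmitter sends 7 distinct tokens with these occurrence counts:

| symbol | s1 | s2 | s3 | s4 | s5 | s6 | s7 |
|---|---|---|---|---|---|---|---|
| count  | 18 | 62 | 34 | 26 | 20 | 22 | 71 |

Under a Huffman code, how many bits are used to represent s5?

4

Repeatedly merge the two smallest:
merge s1(18) and s5(20): 38
merge s6(22) and s4(26): 48
merge s3(34) and 38: 72
merge 48 and s2(62): 110
merge s7(71) and 72: 143
merge 110 and 143: 253
The subtree containing s5 is merged 4 times, so code length = 4.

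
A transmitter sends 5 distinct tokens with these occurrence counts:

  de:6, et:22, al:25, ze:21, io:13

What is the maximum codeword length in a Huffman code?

3

Merge the two lowest-weight nodes at each step:
de(6) + io(13) → 19
19 + ze(21) → 40
et(22) + al(25) → 47
40 + 47 → 87
The first pair merged (de, io) ends up deepest, at depth 3.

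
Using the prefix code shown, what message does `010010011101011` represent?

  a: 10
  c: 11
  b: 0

bababcaac

Read left to right; each codeword is recognised as soon as it completes (prefix code):
  0→b | 10→a | 0→b | 10→a | 0→b | 11→c | 10→a | 10→a | 11→c
Decoded message: bababcaac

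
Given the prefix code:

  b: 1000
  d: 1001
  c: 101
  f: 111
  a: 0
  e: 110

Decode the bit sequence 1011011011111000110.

cccfbe

Read left to right; each codeword is recognised as soon as it completes (prefix code):
  101→c | 101→c | 101→c | 111→f | 1000→b | 110→e
Decoded message: cccfbe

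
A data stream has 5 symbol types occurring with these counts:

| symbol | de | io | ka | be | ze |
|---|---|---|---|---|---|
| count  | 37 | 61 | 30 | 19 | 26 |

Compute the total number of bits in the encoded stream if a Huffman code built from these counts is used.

391

Build the Huffman tree bottom-up:
merge be(19) and ze(26): 45
merge ka(30) and de(37): 67
merge 45 and io(61): 106
merge 67 and 106: 173
The encoded length is the sum of every internal node's weight: 45 + 67 + 106 + 173 = 391 bits.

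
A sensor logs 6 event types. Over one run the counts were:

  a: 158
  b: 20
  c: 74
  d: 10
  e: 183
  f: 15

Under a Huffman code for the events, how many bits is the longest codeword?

5

Merge the two lowest-weight nodes at each step:
combine d(10), f(15) → 25
combine b(20), 25 → 45
combine 45, c(74) → 119
combine 119, a(158) → 277
combine e(183), 277 → 460
The first pair merged (d, f) ends up deepest, at depth 5.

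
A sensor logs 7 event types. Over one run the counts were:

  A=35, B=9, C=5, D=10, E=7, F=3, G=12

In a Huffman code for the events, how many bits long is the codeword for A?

1

Repeatedly merge the two smallest:
merge F(3) and C(5): 8
merge E(7) and 8: 15
merge B(9) and D(10): 19
merge G(12) and 15: 27
merge 19 and 27: 46
merge A(35) and 46: 81
A is a child of the root — depth 1, so its codeword is a single bit.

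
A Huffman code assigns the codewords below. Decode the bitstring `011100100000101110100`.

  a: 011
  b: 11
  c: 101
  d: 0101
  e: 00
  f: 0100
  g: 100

Read left to right; each codeword is recognised as soon as it completes (prefix code):
  011→a | 100→g | 100→g | 00→e | 0101→d | 11→b | 0100→f
Decoded message: aggedbf

aggedbf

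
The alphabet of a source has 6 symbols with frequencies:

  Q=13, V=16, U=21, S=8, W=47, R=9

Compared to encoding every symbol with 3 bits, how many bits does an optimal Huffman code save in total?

77

Fixed-length: 3 bits × 114 symbols = 342 bits.
Huffman merges:
merge S(8) and R(9): 17
merge Q(13) and V(16): 29
merge 17 and U(21): 38
merge 29 and 38: 67
merge W(47) and 67: 114
Huffman total = 17 + 29 + 38 + 67 + 114 = 265 bits.
Saving = 342 − 265 = 77 bits.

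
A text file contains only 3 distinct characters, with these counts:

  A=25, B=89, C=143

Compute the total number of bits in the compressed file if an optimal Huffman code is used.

Greedily combine the two least-frequent nodes:
merge A(25) and B(89): 114
merge 114 and C(143): 257
The encoded length is the sum of every internal node's weight: 114 + 257 = 371 bits.

371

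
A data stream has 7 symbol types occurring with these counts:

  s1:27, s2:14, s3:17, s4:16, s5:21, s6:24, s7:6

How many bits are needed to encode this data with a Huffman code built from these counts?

344

Merge the two smallest weights repeatedly:
s7(6) + s2(14) → 20
s4(16) + s3(17) → 33
20 + s5(21) → 41
s6(24) + s1(27) → 51
33 + 41 → 74
51 + 74 → 125
Total encoded bits = sum of merged weights = 20 + 33 + 41 + 51 + 74 + 125 = 344.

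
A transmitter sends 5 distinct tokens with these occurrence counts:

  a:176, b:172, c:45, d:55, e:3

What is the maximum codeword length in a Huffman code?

Merge the two lowest-weight nodes at each step:
combine e(3), c(45) → 48
combine 48, d(55) → 103
combine 103, b(172) → 275
combine a(176), 275 → 451
Maximum depth reached is 4.

4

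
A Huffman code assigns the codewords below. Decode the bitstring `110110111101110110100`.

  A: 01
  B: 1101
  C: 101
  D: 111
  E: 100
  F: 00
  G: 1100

Read left to right; each codeword is recognised as soon as it completes (prefix code):
  1101→B | 101→C | 111→D | 01→A | 1101→B | 101→C | 00→F
Decoded message: BCDABCF

BCDABCF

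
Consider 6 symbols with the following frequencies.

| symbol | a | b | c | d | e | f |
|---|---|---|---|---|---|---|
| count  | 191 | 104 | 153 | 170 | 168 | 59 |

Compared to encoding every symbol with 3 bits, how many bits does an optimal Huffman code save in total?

366

Fixed-length: 3 bits × 845 symbols = 2535 bits.
Huffman merges:
f(59) + b(104) → 163
c(153) + 163 → 316
e(168) + d(170) → 338
a(191) + 316 → 507
338 + 507 → 845
Huffman total = 163 + 316 + 338 + 507 + 845 = 2169 bits.
Saving = 2535 − 2169 = 366 bits.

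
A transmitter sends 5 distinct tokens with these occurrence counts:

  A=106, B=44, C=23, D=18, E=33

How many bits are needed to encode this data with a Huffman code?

457

Merge the two smallest weights repeatedly:
combine D(18), C(23) → 41
combine E(33), 41 → 74
combine B(44), 74 → 118
combine A(106), 118 → 224
The encoded length is the sum of every internal node's weight: 41 + 74 + 118 + 224 = 457 bits.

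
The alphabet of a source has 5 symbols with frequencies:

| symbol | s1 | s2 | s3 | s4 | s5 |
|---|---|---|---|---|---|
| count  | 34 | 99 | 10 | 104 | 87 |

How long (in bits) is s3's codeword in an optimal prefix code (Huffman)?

Repeatedly merge the two smallest:
combine s3(10), s1(34) → 44
combine 44, s5(87) → 131
combine s2(99), s4(104) → 203
combine 131, 203 → 334
s3's leaf is at depth 3, giving a 3-bit codeword.

3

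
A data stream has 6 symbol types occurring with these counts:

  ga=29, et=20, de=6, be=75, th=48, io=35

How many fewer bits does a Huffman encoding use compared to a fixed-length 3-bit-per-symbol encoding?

Fixed-length: 3 bits × 213 symbols = 639 bits.
Huffman merges:
de(6) + et(20) → 26
26 + ga(29) → 55
io(35) + th(48) → 83
55 + be(75) → 130
83 + 130 → 213
Huffman total = 26 + 55 + 83 + 130 + 213 = 507 bits.
Saving = 639 − 507 = 132 bits.

132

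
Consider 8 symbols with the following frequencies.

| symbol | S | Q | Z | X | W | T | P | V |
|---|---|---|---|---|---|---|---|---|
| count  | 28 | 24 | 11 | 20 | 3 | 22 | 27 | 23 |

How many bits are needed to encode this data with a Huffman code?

Build the Huffman tree bottom-up:
W(3) + Z(11) → 14
14 + X(20) → 34
T(22) + V(23) → 45
Q(24) + P(27) → 51
S(28) + 34 → 62
45 + 51 → 96
62 + 96 → 158
Total encoded bits = sum of merged weights = 14 + 34 + 45 + 51 + 62 + 96 + 158 = 460.

460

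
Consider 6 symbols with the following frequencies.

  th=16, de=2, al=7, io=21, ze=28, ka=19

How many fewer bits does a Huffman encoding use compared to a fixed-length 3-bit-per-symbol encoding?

59

Fixed-length: 3 bits × 93 symbols = 279 bits.
Huffman merges:
combine de(2), al(7) → 9
combine 9, th(16) → 25
combine ka(19), io(21) → 40
combine 25, ze(28) → 53
combine 40, 53 → 93
Huffman total = 9 + 25 + 40 + 53 + 93 = 220 bits.
Saving = 279 − 220 = 59 bits.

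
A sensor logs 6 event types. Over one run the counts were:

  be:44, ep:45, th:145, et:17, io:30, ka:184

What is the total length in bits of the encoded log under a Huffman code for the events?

1018

Greedily combine the two least-frequent nodes:
merge et(17) and io(30): 47
merge be(44) and ep(45): 89
merge 47 and 89: 136
merge 136 and th(145): 281
merge ka(184) and 281: 465
Each symbol's bit-cost is frequency × depth; summing gives 1018 bits (equivalently 47 + 89 + 136 + 281 + 465).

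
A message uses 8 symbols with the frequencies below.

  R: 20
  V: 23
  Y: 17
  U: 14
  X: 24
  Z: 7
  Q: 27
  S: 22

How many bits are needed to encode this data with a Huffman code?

456

Greedily combine the two least-frequent nodes:
merge Z(7) and U(14): 21
merge Y(17) and R(20): 37
merge 21 and S(22): 43
merge V(23) and X(24): 47
merge Q(27) and 37: 64
merge 43 and 47: 90
merge 64 and 90: 154
Each symbol's bit-cost is frequency × depth; summing gives 456 bits (equivalently 21 + 37 + 43 + 47 + 64 + 90 + 154).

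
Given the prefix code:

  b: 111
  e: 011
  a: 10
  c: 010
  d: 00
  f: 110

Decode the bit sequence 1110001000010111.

bdcdcb

Read left to right; each codeword is recognised as soon as it completes (prefix code):
  111→b | 00→d | 010→c | 00→d | 010→c | 111→b
Decoded message: bdcdcb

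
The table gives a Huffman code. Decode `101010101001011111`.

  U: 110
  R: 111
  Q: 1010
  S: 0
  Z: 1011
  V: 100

QQVZR

Read left to right; each codeword is recognised as soon as it completes (prefix code):
  1010→Q | 1010→Q | 100→V | 1011→Z | 111→R
Decoded message: QQVZR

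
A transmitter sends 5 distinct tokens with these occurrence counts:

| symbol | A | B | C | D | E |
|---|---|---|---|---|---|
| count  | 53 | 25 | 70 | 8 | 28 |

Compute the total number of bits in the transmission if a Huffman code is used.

392

Merge the two smallest weights repeatedly:
D(8) + B(25) → 33
E(28) + 33 → 61
A(53) + 61 → 114
C(70) + 114 → 184
Total encoded bits = sum of merged weights = 33 + 61 + 114 + 184 = 392.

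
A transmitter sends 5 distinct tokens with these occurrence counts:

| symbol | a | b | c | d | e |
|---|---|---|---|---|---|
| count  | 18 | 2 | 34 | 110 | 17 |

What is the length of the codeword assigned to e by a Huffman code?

4

Build the tree from the bottom:
merge b(2) and e(17): 19
merge a(18) and 19: 37
merge c(34) and 37: 71
merge 71 and d(110): 181
e sits 4 levels below the root, so its codeword is 4 bits.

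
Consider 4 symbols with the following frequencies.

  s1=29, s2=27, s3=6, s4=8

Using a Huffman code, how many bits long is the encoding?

Merge the two smallest weights repeatedly:
merge s3(6) and s4(8): 14
merge 14 and s2(27): 41
merge s1(29) and 41: 70
The encoded length is the sum of every internal node's weight: 14 + 41 + 70 = 125 bits.

125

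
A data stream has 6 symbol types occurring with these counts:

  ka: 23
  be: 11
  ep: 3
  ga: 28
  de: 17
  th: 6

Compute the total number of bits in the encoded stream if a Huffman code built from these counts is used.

Merge the two smallest weights repeatedly:
combine ep(3), th(6) → 9
combine 9, be(11) → 20
combine de(17), 20 → 37
combine ka(23), ga(28) → 51
combine 37, 51 → 88
Total encoded bits = sum of merged weights = 9 + 20 + 37 + 51 + 88 = 205.

205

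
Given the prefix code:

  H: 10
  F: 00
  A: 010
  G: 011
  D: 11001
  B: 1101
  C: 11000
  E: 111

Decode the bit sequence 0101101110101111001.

Read left to right; each codeword is recognised as soon as it completes (prefix code):
  010→A | 1101→B | 1101→B | 011→G | 11001→D
Decoded message: ABBGD

ABBGD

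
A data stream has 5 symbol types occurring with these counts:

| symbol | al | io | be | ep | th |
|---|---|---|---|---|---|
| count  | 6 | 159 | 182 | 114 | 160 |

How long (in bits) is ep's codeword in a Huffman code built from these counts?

3

Repeatedly merge the two smallest:
combine al(6), ep(114) → 120
combine 120, io(159) → 279
combine th(160), be(182) → 342
combine 279, 342 → 621
ep sits 3 levels below the root, so its codeword is 3 bits.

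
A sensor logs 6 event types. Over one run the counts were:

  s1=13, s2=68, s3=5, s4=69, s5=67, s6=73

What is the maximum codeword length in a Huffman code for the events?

Merge the two lowest-weight nodes at each step:
s3(5) + s1(13) → 18
18 + s5(67) → 85
s2(68) + s4(69) → 137
s6(73) + 85 → 158
137 + 158 → 295
The rarest symbols sit at the bottom; the longest codeword is 4 bits.

4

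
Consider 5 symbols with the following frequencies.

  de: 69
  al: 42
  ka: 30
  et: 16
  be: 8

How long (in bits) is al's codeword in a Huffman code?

Build the tree from the bottom:
be(8) + et(16) → 24
24 + ka(30) → 54
al(42) + 54 → 96
de(69) + 96 → 165
al sits 2 levels below the root, so its codeword is 2 bits.

2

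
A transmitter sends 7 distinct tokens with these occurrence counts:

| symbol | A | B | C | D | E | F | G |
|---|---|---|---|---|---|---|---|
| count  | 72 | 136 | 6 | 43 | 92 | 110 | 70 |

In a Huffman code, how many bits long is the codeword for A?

Build the tree from the bottom:
combine C(6), D(43) → 49
combine 49, G(70) → 119
combine A(72), E(92) → 164
combine F(110), 119 → 229
combine B(136), 164 → 300
combine 229, 300 → 529
A's leaf is at depth 3, giving a 3-bit codeword.

3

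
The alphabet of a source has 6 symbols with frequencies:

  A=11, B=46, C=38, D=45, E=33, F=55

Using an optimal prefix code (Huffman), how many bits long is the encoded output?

Merge the two smallest weights repeatedly:
merge A(11) and E(33): 44
merge C(38) and 44: 82
merge D(45) and B(46): 91
merge F(55) and 82: 137
merge 91 and 137: 228
Total encoded bits = sum of merged weights = 44 + 82 + 91 + 137 + 228 = 582.

582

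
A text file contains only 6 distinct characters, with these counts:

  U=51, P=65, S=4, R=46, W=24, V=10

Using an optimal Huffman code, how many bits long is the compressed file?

452

Greedily combine the two least-frequent nodes:
S(4) + V(10) → 14
14 + W(24) → 38
38 + R(46) → 84
U(51) + P(65) → 116
84 + 116 → 200
Total encoded bits = sum of merged weights = 14 + 38 + 84 + 116 + 200 = 452.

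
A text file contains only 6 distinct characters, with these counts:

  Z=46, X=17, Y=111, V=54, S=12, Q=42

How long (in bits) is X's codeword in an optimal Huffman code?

4

Repeatedly merge the two smallest:
S(12) + X(17) → 29
29 + Q(42) → 71
Z(46) + V(54) → 100
71 + 100 → 171
Y(111) + 171 → 282
X sits 4 levels below the root, so its codeword is 4 bits.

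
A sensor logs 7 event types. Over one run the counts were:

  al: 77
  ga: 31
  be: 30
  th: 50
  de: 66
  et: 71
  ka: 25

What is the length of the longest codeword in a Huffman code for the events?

4

Merge the two lowest-weight nodes at each step:
merge ka(25) and be(30): 55
merge ga(31) and th(50): 81
merge 55 and de(66): 121
merge et(71) and al(77): 148
merge 81 and 121: 202
merge 148 and 202: 350
Maximum depth reached is 4.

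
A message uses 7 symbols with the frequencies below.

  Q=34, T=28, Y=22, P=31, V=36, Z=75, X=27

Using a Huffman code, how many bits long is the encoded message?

684

Build the Huffman tree bottom-up:
merge Y(22) and X(27): 49
merge T(28) and P(31): 59
merge Q(34) and V(36): 70
merge 49 and 59: 108
merge 70 and Z(75): 145
merge 108 and 145: 253
Total encoded bits = sum of merged weights = 49 + 59 + 70 + 108 + 145 + 253 = 684.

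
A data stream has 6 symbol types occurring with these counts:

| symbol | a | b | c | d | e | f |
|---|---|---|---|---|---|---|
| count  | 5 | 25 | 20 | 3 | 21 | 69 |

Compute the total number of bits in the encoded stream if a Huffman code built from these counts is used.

Greedily combine the two least-frequent nodes:
combine d(3), a(5) → 8
combine 8, c(20) → 28
combine e(21), b(25) → 46
combine 28, 46 → 74
combine f(69), 74 → 143
Each symbol's bit-cost is frequency × depth; summing gives 299 bits (equivalently 8 + 28 + 46 + 74 + 143).

299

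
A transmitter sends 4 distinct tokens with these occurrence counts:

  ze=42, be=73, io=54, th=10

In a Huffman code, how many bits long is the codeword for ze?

Repeatedly merge the two smallest:
combine th(10), ze(42) → 52
combine 52, io(54) → 106
combine be(73), 106 → 179
The subtree containing ze is merged 3 times, so code length = 3.

3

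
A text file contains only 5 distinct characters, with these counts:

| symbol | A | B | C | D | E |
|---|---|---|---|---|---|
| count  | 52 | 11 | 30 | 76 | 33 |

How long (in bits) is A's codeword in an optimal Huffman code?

Repeatedly merge the two smallest:
merge B(11) and C(30): 41
merge E(33) and 41: 74
merge A(52) and 74: 126
merge D(76) and 126: 202
A sits 2 levels below the root, so its codeword is 2 bits.

2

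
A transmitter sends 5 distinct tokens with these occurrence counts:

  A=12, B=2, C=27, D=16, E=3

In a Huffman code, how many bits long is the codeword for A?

Repeatedly merge the two smallest:
combine B(2), E(3) → 5
combine 5, A(12) → 17
combine D(16), 17 → 33
combine C(27), 33 → 60
A sits 3 levels below the root, so its codeword is 3 bits.

3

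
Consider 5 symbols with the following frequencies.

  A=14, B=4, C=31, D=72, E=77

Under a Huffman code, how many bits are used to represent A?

4

Build the tree from the bottom:
B(4) + A(14) → 18
18 + C(31) → 49
49 + D(72) → 121
E(77) + 121 → 198
The subtree containing A is merged 4 times, so code length = 4.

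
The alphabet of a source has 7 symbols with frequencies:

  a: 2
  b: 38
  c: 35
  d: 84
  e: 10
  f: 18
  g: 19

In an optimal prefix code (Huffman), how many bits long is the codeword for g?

Huffman merges, smallest pair first:
merge a(2) and e(10): 12
merge 12 and f(18): 30
merge g(19) and 30: 49
merge c(35) and b(38): 73
merge 49 and 73: 122
merge d(84) and 122: 206
The subtree containing g is merged 3 times, so code length = 3.

3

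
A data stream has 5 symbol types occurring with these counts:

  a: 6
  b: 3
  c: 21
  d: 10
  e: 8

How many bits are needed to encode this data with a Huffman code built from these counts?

101

Merge the two smallest weights repeatedly:
b(3) + a(6) → 9
e(8) + 9 → 17
d(10) + 17 → 27
c(21) + 27 → 48
Each symbol's bit-cost is frequency × depth; summing gives 101 bits (equivalently 9 + 17 + 27 + 48).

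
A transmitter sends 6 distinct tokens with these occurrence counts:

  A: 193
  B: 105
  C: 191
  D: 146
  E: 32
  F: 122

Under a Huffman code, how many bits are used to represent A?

Huffman merges, smallest pair first:
merge E(32) and B(105): 137
merge F(122) and 137: 259
merge D(146) and C(191): 337
merge A(193) and 259: 452
merge 337 and 452: 789
A's leaf is at depth 2, giving a 2-bit codeword.

2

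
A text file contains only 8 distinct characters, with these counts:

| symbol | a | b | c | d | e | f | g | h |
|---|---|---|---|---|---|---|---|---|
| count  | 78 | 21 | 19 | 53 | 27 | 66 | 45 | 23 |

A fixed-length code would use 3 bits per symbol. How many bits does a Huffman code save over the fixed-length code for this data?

54

Fixed-length: 3 bits × 332 symbols = 996 bits.
Huffman merges:
c(19) + b(21) → 40
h(23) + e(27) → 50
40 + g(45) → 85
50 + d(53) → 103
f(66) + a(78) → 144
85 + 103 → 188
144 + 188 → 332
Huffman total = 40 + 50 + 85 + 103 + 144 + 188 + 332 = 942 bits.
Saving = 996 − 942 = 54 bits.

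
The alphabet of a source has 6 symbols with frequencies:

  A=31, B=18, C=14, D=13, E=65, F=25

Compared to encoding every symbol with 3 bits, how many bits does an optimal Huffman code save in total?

103

Fixed-length: 3 bits × 166 symbols = 498 bits.
Huffman merges:
merge D(13) and C(14): 27
merge B(18) and F(25): 43
merge 27 and A(31): 58
merge 43 and 58: 101
merge E(65) and 101: 166
Huffman total = 27 + 43 + 58 + 101 + 166 = 395 bits.
Saving = 498 − 395 = 103 bits.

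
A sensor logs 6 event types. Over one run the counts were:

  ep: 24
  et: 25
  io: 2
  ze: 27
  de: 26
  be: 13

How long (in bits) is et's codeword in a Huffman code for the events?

Huffman merges, smallest pair first:
io(2) + be(13) → 15
15 + ep(24) → 39
et(25) + de(26) → 51
ze(27) + 39 → 66
51 + 66 → 117
et's leaf is at depth 2, giving a 2-bit codeword.

2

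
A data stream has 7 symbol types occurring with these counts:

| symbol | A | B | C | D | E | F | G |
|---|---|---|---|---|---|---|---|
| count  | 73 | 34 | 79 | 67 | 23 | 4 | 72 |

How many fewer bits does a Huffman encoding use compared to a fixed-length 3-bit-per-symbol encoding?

136

Fixed-length: 3 bits × 352 symbols = 1056 bits.
Huffman merges:
combine F(4), E(23) → 27
combine 27, B(34) → 61
combine 61, D(67) → 128
combine G(72), A(73) → 145
combine C(79), 128 → 207
combine 145, 207 → 352
Huffman total = 27 + 61 + 128 + 145 + 207 + 352 = 920 bits.
Saving = 1056 − 920 = 136 bits.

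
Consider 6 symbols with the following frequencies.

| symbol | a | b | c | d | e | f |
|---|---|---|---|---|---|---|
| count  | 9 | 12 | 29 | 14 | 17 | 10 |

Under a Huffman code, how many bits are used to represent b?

3

Build the tree from the bottom:
a(9) + f(10) → 19
b(12) + d(14) → 26
e(17) + 19 → 36
26 + c(29) → 55
36 + 55 → 91
The subtree containing b is merged 3 times, so code length = 3.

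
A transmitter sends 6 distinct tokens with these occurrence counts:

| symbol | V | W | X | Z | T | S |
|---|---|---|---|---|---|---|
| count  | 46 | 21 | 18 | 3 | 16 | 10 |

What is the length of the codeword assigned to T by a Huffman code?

Huffman merges, smallest pair first:
Z(3) + S(10) → 13
13 + T(16) → 29
X(18) + W(21) → 39
29 + 39 → 68
V(46) + 68 → 114
The subtree containing T is merged 3 times, so code length = 3.

3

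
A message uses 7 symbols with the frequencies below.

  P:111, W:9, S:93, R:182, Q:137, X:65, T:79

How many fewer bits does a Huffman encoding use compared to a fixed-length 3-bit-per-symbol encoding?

Fixed-length: 3 bits × 676 symbols = 2028 bits.
Huffman merges:
merge W(9) and X(65): 74
merge 74 and T(79): 153
merge S(93) and P(111): 204
merge Q(137) and 153: 290
merge R(182) and 204: 386
merge 290 and 386: 676
Huffman total = 74 + 153 + 204 + 290 + 386 + 676 = 1783 bits.
Saving = 2028 − 1783 = 245 bits.

245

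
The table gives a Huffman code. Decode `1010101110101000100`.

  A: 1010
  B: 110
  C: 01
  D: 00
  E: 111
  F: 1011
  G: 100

AFAGCD

Read left to right; each codeword is recognised as soon as it completes (prefix code):
  1010→A | 1011→F | 1010→A | 100→G | 01→C | 00→D
Decoded message: AFAGCD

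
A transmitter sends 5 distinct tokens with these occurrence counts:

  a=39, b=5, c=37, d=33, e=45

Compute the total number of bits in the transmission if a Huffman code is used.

Build the Huffman tree bottom-up:
combine b(5), d(33) → 38
combine c(37), 38 → 75
combine a(39), e(45) → 84
combine 75, 84 → 159
Each symbol's bit-cost is frequency × depth; summing gives 356 bits (equivalently 38 + 75 + 84 + 159).

356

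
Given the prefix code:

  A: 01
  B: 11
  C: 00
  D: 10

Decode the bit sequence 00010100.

Read left to right; each codeword is recognised as soon as it completes (prefix code):
  00→C | 01→A | 01→A | 00→C
Decoded message: CAAC

CAAC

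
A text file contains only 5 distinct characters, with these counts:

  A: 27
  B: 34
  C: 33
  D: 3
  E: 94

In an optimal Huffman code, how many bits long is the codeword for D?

Build the tree from the bottom:
merge D(3) and A(27): 30
merge 30 and C(33): 63
merge B(34) and 63: 97
merge E(94) and 97: 191
The subtree containing D is merged 4 times, so code length = 4.

4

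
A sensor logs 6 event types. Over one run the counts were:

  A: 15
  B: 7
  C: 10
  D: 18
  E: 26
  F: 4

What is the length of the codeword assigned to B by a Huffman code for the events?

4

Huffman merges, smallest pair first:
F(4) + B(7) → 11
C(10) + 11 → 21
A(15) + D(18) → 33
21 + E(26) → 47
33 + 47 → 80
B sits 4 levels below the root, so its codeword is 4 bits.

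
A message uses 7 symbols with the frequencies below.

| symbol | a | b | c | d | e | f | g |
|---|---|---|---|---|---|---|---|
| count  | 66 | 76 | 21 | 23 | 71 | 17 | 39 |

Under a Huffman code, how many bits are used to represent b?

Build the tree from the bottom:
combine f(17), c(21) → 38
combine d(23), 38 → 61
combine g(39), 61 → 100
combine a(66), e(71) → 137
combine b(76), 100 → 176
combine 137, 176 → 313
b's leaf is at depth 2, giving a 2-bit codeword.

2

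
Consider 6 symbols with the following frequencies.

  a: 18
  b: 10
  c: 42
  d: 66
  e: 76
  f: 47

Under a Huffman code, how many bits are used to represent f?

2

Build the tree from the bottom:
combine b(10), a(18) → 28
combine 28, c(42) → 70
combine f(47), d(66) → 113
combine 70, e(76) → 146
combine 113, 146 → 259
f sits 2 levels below the root, so its codeword is 2 bits.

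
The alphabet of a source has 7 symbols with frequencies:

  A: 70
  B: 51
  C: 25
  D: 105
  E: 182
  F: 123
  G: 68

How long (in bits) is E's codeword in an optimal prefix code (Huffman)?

Huffman merges, smallest pair first:
combine C(25), B(51) → 76
combine G(68), A(70) → 138
combine 76, D(105) → 181
combine F(123), 138 → 261
combine 181, E(182) → 363
combine 261, 363 → 624
E sits 2 levels below the root, so its codeword is 2 bits.

2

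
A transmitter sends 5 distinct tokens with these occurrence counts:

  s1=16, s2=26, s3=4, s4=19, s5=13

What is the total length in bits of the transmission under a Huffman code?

Greedily combine the two least-frequent nodes:
s3(4) + s5(13) → 17
s1(16) + 17 → 33
s4(19) + s2(26) → 45
33 + 45 → 78
Total encoded bits = sum of merged weights = 17 + 33 + 45 + 78 = 173.

173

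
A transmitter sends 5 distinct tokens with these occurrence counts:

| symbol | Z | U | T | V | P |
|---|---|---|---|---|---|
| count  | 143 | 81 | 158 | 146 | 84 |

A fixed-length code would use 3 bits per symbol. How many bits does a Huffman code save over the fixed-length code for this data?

447

Fixed-length: 3 bits × 612 symbols = 1836 bits.
Huffman merges:
combine U(81), P(84) → 165
combine Z(143), V(146) → 289
combine T(158), 165 → 323
combine 289, 323 → 612
Huffman total = 165 + 289 + 323 + 612 = 1389 bits.
Saving = 1836 − 1389 = 447 bits.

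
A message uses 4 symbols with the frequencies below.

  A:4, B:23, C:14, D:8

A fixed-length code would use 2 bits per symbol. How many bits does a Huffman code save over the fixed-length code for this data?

Fixed-length: 2 bits × 49 symbols = 98 bits.
Huffman merges:
A(4) + D(8) → 12
12 + C(14) → 26
B(23) + 26 → 49
Huffman total = 12 + 26 + 49 = 87 bits.
Saving = 98 − 87 = 11 bits.

11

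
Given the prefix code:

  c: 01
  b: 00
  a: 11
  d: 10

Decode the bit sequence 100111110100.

Read left to right; each codeword is recognised as soon as it completes (prefix code):
  10→d | 01→c | 11→a | 11→a | 01→c | 00→b
Decoded message: dcaacb

dcaacb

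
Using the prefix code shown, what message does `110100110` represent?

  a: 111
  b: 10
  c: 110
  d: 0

cbdc

Read left to right; each codeword is recognised as soon as it completes (prefix code):
  110→c | 10→b | 0→d | 110→c
Decoded message: cbdc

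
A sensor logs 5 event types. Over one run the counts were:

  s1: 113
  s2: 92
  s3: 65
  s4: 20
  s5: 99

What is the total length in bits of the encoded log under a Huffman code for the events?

863

Build the Huffman tree bottom-up:
s4(20) + s3(65) → 85
85 + s2(92) → 177
s5(99) + s1(113) → 212
177 + 212 → 389
Total encoded bits = sum of merged weights = 85 + 177 + 212 + 389 = 863.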